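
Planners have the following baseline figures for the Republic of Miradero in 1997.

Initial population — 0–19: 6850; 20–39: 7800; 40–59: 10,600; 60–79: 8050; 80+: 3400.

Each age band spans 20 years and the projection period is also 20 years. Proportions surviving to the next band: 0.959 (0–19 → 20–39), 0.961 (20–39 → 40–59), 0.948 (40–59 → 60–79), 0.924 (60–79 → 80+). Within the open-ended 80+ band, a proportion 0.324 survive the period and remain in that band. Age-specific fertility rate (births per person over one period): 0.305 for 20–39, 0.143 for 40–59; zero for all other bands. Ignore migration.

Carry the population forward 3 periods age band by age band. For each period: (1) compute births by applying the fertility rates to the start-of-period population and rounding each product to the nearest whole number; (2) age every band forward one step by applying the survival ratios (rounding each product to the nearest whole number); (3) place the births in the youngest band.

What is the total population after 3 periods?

25037

Let group 1 be 0–19 through group 5 = 80+.
Period 1:
Births: 7800 × 0.305 = 2379, 10600 × 0.143 = 1516 → 3895
Group 2: 6850 × 0.959 = 6569
Group 3: 7800 × 0.961 = 7496
Group 4: 10600 × 0.948 = 10049
Group 5: 8050 × 0.924 + 3400 × 0.324 = 7438 + 1102 = 8540
End of period: [3895, 6569, 7496, 10049, 8540]
Period 2:
Births: 6569 × 0.305 = 2004, 7496 × 0.143 = 1072 → 3076
Group 2: 3895 × 0.959 = 3735
Group 3: 6569 × 0.961 = 6313
Group 4: 7496 × 0.948 = 7106
Group 5: 10049 × 0.924 + 8540 × 0.324 = 9285 + 2767 = 12052
End of period: [3076, 3735, 6313, 7106, 12052]
Period 3:
Births: 3735 × 0.305 = 1139, 6313 × 0.143 = 903 → 2042
Group 2: 3076 × 0.959 = 2950
Group 3: 3735 × 0.961 = 3589
Group 4: 6313 × 0.948 = 5985
Group 5: 7106 × 0.924 + 12052 × 0.324 = 6566 + 3905 = 10471
End of period: [2042, 2950, 3589, 5985, 10471]
Total after period 3: 2042 + 2950 + 3589 + 5985 + 10471 = 25037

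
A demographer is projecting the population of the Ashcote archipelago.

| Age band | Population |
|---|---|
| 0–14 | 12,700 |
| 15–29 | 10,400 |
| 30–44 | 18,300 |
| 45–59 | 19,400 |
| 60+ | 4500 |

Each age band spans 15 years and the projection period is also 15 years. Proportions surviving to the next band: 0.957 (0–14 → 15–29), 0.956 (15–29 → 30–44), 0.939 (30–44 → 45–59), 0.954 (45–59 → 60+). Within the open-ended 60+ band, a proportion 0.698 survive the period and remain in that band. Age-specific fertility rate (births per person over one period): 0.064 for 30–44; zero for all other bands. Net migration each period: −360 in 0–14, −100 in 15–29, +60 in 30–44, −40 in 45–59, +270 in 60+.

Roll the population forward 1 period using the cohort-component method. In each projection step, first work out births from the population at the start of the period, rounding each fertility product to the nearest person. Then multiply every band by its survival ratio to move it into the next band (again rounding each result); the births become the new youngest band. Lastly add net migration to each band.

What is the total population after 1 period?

61930

[period 1]
Births: 18300 × 0.064 = 1171
15–29: 12700 × 0.957 = 12154
30–44: 10400 × 0.956 = 9942
45–59: 18300 × 0.939 = 17184
60+: 19400 × 0.954 + 4500 × 0.698 = 18508 + 3141 = 21649
Net migration: 0–14 − 360 → 811; 15–29 − 100 → 12054; 30–44 + 60 → 10002; 45–59 − 40 → 17144; 60+ + 270 → 21919
Population now: 0–14=811, 15–29=12054, 30–44=10002, 45–59=17144, 60+=21919
Total after period 1: 811 + 12054 + 10002 + 17144 + 21919 = 61930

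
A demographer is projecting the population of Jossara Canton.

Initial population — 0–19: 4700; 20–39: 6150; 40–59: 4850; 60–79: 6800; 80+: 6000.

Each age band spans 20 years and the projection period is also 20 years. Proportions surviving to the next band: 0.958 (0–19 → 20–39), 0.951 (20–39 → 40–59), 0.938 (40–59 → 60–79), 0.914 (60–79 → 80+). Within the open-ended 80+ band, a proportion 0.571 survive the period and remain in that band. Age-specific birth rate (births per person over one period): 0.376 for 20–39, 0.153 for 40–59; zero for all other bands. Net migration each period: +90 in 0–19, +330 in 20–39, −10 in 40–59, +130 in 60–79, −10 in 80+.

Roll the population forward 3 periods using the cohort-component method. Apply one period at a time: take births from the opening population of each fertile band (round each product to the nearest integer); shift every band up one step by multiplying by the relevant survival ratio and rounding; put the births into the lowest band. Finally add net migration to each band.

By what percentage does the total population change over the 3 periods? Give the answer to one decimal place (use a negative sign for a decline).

Let group 1 be 0–19 through group 5 = 80+.
— Period 1 —
Births: 6150 * 0.376 = 2312 ; 4850 * 0.153 = 742 — total 3054
Group 2: 4700 * 0.958 = 4503
Group 3: 6150 * 0.951 = 5849
Group 4: 4850 * 0.938 = 4549
Group 5: 6800 * 0.914 + 6000 * 0.571 = 6215 + 3426 = 9641
Net migration: Group 1 + 90 → 3144; Group 2 + 330 → 4833; Group 3 − 10 → 5839; Group 4 + 130 → 4679; Group 5 − 10 → 9631
Population now: 0–19=3144, 20–39=4833, 40–59=5839, 60–79=4679, 80+=9631
— Period 2 —
Births: 4833 * 0.376 = 1817 ; 5839 * 0.153 = 893 — total 2710
Group 2: 3144 * 0.958 = 3012
Group 3: 4833 * 0.951 = 4596
Group 4: 5839 * 0.938 = 5477
Group 5: 4679 * 0.914 + 9631 * 0.571 = 4277 + 5499 = 9776
Net migration: Group 1 + 90 → 2800; Group 2 + 330 → 3342; Group 3 − 10 → 4586; Group 4 + 130 → 5607; Group 5 − 10 → 9766
Population now: 0–19=2800, 20–39=3342, 40–59=4586, 60–79=5607, 80+=9766
— Period 3 —
Births: 3342 * 0.376 = 1257 ; 4586 * 0.153 = 702 — total 1959
Group 2: 2800 * 0.958 = 2682
Group 3: 3342 * 0.951 = 3178
Group 4: 4586 * 0.938 = 4302
Group 5: 5607 * 0.914 + 9766 * 0.571 = 5125 + 5576 = 10701
Net migration: Group 1 + 90 → 2049; Group 2 + 330 → 3012; Group 3 − 10 → 3168; Group 4 + 130 → 4432; Group 5 − 10 → 10691
Population now: 0–19=2049, 20–39=3012, 40–59=3168, 60–79=4432, 80+=10691
Total: 28500 → 23352; change = -5148; percentage change = -18.1%

-18.1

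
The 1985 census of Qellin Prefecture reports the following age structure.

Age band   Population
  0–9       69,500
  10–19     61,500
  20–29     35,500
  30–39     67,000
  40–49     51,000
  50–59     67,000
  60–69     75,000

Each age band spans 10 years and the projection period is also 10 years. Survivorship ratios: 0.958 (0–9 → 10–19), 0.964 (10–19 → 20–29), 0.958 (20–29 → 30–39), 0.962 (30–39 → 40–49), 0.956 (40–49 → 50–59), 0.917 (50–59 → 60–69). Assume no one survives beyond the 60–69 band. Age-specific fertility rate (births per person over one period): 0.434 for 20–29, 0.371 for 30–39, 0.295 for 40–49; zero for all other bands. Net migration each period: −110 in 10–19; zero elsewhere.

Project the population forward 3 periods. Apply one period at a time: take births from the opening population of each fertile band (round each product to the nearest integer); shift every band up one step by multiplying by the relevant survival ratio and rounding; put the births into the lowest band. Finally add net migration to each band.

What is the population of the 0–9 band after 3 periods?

Numbering the groups 1..7 from youngest to oldest:
Period 1.
Births: 35500 * 0.434 = 15407, 67000 * 0.371 = 24857, 51000 * 0.295 = 15045 → 55309
Group 2: 69500 * 0.958 = 66581
Group 3: 61500 * 0.964 = 59286
Group 4: 35500 * 0.958 = 34009
Group 5: 67000 * 0.962 = 64454
Group 6: 51000 * 0.956 = 48756
Group 7: 67000 * 0.917 = 61439
Net migration: Group 2 − 110 → 66471
End of period: [55309, 66471, 59286, 34009, 64454, 48756, 61439]
Period 2.
Births: 59286 * 0.434 = 25730, 34009 * 0.371 = 12617, 64454 * 0.295 = 19014 → 57361
Group 2: 55309 * 0.958 = 52986
Group 3: 66471 * 0.964 = 64078
Group 4: 59286 * 0.958 = 56796
Group 5: 34009 * 0.962 = 32717
Group 6: 64454 * 0.956 = 61618
Group 7: 48756 * 0.917 = 44709
Net migration: Group 2 − 110 → 52876
End of period: [57361, 52876, 64078, 56796, 32717, 61618, 44709]
Period 3.
Births: 64078 * 0.434 = 27810, 56796 * 0.371 = 21071, 32717 * 0.295 = 9652 → 58533
Group 2: 57361 * 0.958 = 54952
Group 3: 52876 * 0.964 = 50972
Group 4: 64078 * 0.958 = 61387
Group 5: 56796 * 0.962 = 54638
Group 6: 32717 * 0.956 = 31277
Group 7: 61618 * 0.917 = 56504
Net migration: Group 2 − 110 → 54842
End of period: [58533, 54842, 50972, 61387, 54638, 31277, 56504]

58533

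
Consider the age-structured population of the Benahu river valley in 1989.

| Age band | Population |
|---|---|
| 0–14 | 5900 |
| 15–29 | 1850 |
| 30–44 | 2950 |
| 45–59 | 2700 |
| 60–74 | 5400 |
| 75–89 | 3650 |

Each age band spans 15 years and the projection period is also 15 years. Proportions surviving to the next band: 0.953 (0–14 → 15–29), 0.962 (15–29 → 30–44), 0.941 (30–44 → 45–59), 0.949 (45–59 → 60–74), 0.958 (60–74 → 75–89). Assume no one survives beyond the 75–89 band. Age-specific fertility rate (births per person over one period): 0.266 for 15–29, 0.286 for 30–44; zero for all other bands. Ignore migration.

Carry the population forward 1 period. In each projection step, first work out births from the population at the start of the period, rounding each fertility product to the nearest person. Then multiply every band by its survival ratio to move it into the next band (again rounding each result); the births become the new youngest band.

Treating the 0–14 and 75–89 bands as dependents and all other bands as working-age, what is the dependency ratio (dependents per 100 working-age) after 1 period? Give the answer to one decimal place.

51.1

Period 1:
Births: 1850 × 0.266 = 492, 2950 × 0.286 = 844 ⇒ total 1336
15–29: 5900 × 0.953 = 5623
30–44: 1850 × 0.962 = 1780
45–59: 2950 × 0.941 = 2776
60–74: 2700 × 0.949 = 2562
75–89: 5400 × 0.958 = 5173
Giving 1336 / 5623 / 1780 / 2776 / 2562 / 5173.
Dependents (band 0–14 + band 75–89) = 1336 + 5173 = 6509; working-age = 12741; ratio = 6509/12741 × 100 = 51.1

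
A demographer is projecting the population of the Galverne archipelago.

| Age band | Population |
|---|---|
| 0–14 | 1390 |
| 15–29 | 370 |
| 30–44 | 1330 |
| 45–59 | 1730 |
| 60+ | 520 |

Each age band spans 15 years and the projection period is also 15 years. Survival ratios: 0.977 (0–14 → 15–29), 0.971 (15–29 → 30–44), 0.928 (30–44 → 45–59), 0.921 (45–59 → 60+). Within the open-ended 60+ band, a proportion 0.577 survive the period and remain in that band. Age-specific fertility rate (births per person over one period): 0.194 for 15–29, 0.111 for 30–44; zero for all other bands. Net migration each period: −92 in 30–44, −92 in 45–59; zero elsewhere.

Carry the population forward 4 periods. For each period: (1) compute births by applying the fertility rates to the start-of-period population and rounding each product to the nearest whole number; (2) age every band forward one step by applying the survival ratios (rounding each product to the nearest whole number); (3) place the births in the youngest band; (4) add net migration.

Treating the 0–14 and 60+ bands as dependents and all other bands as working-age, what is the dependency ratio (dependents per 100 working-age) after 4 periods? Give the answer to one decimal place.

— Period 1 —
Births: 370 × 0.194 = 72, 1330 × 0.111 = 148 → total 220
15–29: 1390 × 0.977 = 1358
30–44: 370 × 0.971 = 359
45–59: 1330 × 0.928 = 1234
60+: 1730 × 0.921 + 520 × 0.577 = 1593 + 300 = 1893
Net migration: 30–44 − 92 → 267; 45–59 − 92 → 1142
Giving 220 / 1358 / 267 / 1142 / 1893.
— Period 2 —
Births: 1358 × 0.194 = 263, 267 × 0.111 = 30 → total 293
15–29: 220 × 0.977 = 215
30–44: 1358 × 0.971 = 1319
45–59: 267 × 0.928 = 248
60+: 1142 × 0.921 + 1893 × 0.577 = 1052 + 1092 = 2144
Net migration: 30–44 − 92 → 1227; 45–59 − 92 → 156
Giving 293 / 215 / 1227 / 156 / 2144.
— Period 3 —
Births: 215 × 0.194 = 42, 1227 × 0.111 = 136 → total 178
15–29: 293 × 0.977 = 286
30–44: 215 × 0.971 = 209
45–59: 1227 × 0.928 = 1139
60+: 156 × 0.921 + 2144 × 0.577 = 144 + 1237 = 1381
Net migration: 30–44 − 92 → 117; 45–59 − 92 → 1047
Giving 178 / 286 / 117 / 1047 / 1381.
— Period 4 —
Births: 286 × 0.194 = 55, 117 × 0.111 = 13 → total 68
15–29: 178 × 0.977 = 174
30–44: 286 × 0.971 = 278
45–59: 117 × 0.928 = 109
60+: 1047 × 0.921 + 1381 × 0.577 = 964 + 797 = 1761
Net migration: 30–44 − 92 → 186; 45–59 − 92 → 17
Giving 68 / 174 / 186 / 17 / 1761.
Dependents (band 0–14 + band 60+) = 68 + 1761 = 1829; working-age = 377; ratio = 1829/377 × 100 = 485.1

485.1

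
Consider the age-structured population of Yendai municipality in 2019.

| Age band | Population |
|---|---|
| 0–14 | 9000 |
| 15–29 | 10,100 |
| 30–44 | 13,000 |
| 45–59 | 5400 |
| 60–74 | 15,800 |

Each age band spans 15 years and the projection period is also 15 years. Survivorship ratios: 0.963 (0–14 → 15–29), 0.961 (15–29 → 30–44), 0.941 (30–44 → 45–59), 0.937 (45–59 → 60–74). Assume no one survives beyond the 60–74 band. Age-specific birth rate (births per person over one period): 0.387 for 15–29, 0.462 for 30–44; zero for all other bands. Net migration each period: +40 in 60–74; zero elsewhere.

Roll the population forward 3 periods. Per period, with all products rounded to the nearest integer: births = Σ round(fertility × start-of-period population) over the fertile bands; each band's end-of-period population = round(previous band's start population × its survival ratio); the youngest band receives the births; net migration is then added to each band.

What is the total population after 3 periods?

40703

Numbering the groups 1..5 from youngest to oldest:
— Period 1 —
Births: 10100 × 0.387 = 3909, 13000 × 0.462 = 6006 ⇒ total 9915
Group 2: 9000 × 0.963 = 8667
Group 3: 10100 × 0.961 = 9706
Group 4: 13000 × 0.941 = 12233
Group 5: 5400 × 0.937 = 5060
Net migration: Group 5 + 40 → 5100
End of period: [9915, 8667, 9706, 12233, 5100]
— Period 2 —
Births: 8667 × 0.387 = 3354, 9706 × 0.462 = 4484 ⇒ total 7838
Group 2: 9915 × 0.963 = 9548
Group 3: 8667 × 0.961 = 8329
Group 4: 9706 × 0.941 = 9133
Group 5: 12233 × 0.937 = 11462
Net migration: Group 5 + 40 → 11502
End of period: [7838, 9548, 8329, 9133, 11502]
— Period 3 —
Births: 9548 × 0.387 = 3695, 8329 × 0.462 = 3848 ⇒ total 7543
Group 2: 7838 × 0.963 = 7548
Group 3: 9548 × 0.961 = 9176
Group 4: 8329 × 0.941 = 7838
Group 5: 9133 × 0.937 = 8558
Net migration: Group 5 + 40 → 8598
End of period: [7543, 7548, 9176, 7838, 8598]
Total after period 3: 7543 + 7548 + 9176 + 7838 + 8598 = 40703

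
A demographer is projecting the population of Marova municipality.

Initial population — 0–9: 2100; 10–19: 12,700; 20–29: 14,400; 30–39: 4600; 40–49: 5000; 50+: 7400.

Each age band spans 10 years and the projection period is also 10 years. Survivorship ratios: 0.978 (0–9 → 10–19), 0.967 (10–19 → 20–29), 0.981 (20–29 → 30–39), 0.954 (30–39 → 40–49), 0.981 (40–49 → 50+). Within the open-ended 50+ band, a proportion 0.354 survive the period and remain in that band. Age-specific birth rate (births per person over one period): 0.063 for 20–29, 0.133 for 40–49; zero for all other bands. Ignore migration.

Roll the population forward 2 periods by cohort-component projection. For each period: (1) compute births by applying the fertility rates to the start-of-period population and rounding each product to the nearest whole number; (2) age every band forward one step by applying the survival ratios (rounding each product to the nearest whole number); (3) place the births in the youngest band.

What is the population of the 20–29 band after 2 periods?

— Period 1 —
Births: 14400 × 0.063 = 907, 5000 × 0.133 = 665 ⇒ total 1572
10–19: 2100 × 0.978 = 2054
20–29: 12700 × 0.967 = 12281
30–39: 14400 × 0.981 = 14126
40–49: 4600 × 0.954 = 4388
50+: 5000 × 0.981 + 7400 × 0.354 = 4905 + 2620 = 7525
End of period: [1572, 2054, 12281, 14126, 4388, 7525]
— Period 2 —
Births: 12281 × 0.063 = 774, 4388 × 0.133 = 584 ⇒ total 1358
10–19: 1572 × 0.978 = 1537
20–29: 2054 × 0.967 = 1986
30–39: 12281 × 0.981 = 12048
40–49: 14126 × 0.954 = 13476
50+: 4388 × 0.981 + 7525 × 0.354 = 4305 + 2664 = 6969
End of period: [1358, 1537, 1986, 12048, 13476, 6969]

1986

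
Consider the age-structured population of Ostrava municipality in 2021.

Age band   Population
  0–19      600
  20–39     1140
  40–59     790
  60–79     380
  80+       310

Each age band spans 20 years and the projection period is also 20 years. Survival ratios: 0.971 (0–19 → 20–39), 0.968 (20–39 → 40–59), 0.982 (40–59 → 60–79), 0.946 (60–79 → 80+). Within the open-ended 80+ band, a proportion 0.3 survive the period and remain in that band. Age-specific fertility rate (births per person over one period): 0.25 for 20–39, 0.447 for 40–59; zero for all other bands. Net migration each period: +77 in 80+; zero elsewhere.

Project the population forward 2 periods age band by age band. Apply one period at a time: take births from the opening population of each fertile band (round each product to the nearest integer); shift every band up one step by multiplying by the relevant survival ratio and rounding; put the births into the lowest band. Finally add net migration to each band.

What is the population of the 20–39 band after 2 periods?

619

Period 1.
Births: 1140 * 0.25 = 285, 790 * 0.447 = 353 → 638
20–39: 600 * 0.971 = 583
40–59: 1140 * 0.968 = 1104
60–79: 790 * 0.982 = 776
80+: 380 * 0.946 + 310 * 0.3 = 359 + 93 = 452
Net migration: 80+ + 77 → 529
Giving 638 / 583 / 1104 / 776 / 529.
Period 2.
Births: 583 * 0.25 = 146, 1104 * 0.447 = 493 → 639
20–39: 638 * 0.971 = 619
40–59: 583 * 0.968 = 564
60–79: 1104 * 0.982 = 1084
80+: 776 * 0.946 + 529 * 0.3 = 734 + 159 = 893
Net migration: 80+ + 77 → 970
Giving 639 / 619 / 564 / 1084 / 970.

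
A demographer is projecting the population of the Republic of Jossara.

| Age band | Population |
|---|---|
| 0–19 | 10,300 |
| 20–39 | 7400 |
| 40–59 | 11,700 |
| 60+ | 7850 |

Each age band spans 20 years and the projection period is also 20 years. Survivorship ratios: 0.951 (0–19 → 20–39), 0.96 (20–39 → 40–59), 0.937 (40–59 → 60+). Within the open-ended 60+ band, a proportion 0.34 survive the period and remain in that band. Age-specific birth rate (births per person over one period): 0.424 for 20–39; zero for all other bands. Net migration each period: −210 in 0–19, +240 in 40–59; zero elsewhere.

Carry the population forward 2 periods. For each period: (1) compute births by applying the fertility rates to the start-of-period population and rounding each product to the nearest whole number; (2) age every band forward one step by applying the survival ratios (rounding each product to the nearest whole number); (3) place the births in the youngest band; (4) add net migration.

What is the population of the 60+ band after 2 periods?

11516

Period 1.
Births: 7400 × 0.424 = 3138
20–39: 10300 × 0.951 = 9795
40–59: 7400 × 0.96 = 7104
60+: 11700 × 0.937 + 7850 × 0.34 = 10963 + 2669 = 13632
Net migration: 0–19 − 210 → 2928; 40–59 + 240 → 7344
→ [2928, 9795, 7344, 13632]
Period 2.
Births: 9795 × 0.424 = 4153
20–39: 2928 × 0.951 = 2785
40–59: 9795 × 0.96 = 9403
60+: 7344 × 0.937 + 13632 × 0.34 = 6881 + 4635 = 11516
Net migration: 0–19 − 210 → 3943; 40–59 + 240 → 9643
→ [3943, 2785, 9643, 11516]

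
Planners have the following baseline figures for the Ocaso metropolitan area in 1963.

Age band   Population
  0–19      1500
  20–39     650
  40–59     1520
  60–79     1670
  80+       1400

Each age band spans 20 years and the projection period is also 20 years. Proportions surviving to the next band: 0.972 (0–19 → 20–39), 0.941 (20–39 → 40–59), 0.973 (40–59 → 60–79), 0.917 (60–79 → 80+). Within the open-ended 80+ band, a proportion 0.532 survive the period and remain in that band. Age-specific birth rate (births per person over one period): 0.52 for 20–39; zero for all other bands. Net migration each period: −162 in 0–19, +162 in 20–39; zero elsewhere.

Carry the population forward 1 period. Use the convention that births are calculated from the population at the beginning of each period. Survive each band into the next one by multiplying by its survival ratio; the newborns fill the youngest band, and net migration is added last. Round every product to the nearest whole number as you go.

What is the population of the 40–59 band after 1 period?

612

Numbering the groups 1..5 from youngest to oldest:
Period 1:
Births: 650 × 0.52 = 338
Group 2: 1500 × 0.972 = 1458
Group 3: 650 × 0.941 = 612
Group 4: 1520 × 0.973 = 1479
Group 5: 1670 × 0.917 + 1400 × 0.532 = 1531 + 745 = 2276
Net migration: Group 1 − 162 → 176; Group 2 + 162 → 1620
Giving 176 / 1620 / 612 / 1479 / 2276.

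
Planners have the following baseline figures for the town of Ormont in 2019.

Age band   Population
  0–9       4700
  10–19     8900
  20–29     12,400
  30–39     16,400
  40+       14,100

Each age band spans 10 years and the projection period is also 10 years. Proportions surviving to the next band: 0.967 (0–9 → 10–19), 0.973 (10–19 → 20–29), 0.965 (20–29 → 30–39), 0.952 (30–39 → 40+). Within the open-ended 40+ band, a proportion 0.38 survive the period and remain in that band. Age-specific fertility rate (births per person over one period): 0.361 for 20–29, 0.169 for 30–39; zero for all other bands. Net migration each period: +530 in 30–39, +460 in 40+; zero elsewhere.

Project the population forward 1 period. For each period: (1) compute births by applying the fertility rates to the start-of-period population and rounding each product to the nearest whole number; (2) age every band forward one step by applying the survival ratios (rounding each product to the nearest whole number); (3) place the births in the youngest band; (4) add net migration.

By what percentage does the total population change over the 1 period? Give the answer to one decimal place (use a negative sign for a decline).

-3.8

Numbering the bands 1..5 from youngest to oldest:
After projecting period 1:
Births: 12400 × 0.361 = 4476, 16400 × 0.169 = 2772 — total 7248
Band 2: 4700 × 0.967 = 4545
Band 3: 8900 × 0.973 = 8660
Band 4: 12400 × 0.965 = 11966
Band 5: 16400 × 0.952 + 14100 × 0.38 = 15613 + 5358 = 20971
Net migration: Band 4 + 530 → 12496; Band 5 + 460 → 21431
End of period: [7248, 4545, 8660, 12496, 21431]
Total: 56500 → 54380; change = -2120; percentage change = -3.8%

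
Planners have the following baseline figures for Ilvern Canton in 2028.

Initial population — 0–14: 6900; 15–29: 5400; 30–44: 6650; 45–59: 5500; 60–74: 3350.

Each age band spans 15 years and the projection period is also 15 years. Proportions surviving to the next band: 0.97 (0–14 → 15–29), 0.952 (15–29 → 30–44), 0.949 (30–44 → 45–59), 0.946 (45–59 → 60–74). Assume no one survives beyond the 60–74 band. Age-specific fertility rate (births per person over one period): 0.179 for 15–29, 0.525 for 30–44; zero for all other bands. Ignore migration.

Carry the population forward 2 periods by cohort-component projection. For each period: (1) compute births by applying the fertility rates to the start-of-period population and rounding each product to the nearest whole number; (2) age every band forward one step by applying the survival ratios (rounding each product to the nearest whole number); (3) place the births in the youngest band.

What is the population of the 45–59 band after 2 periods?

4879

After projecting period 1:
Births: 5400 × 0.179 = 967 ; 6650 × 0.525 = 3491 → 4458
15–29: 6900 × 0.97 = 6693
30–44: 5400 × 0.952 = 5141
45–59: 6650 × 0.949 = 6311
60–74: 5500 × 0.946 = 5203
End of period: [4458, 6693, 5141, 6311, 5203]
After projecting period 2:
Births: 6693 × 0.179 = 1198 ; 5141 × 0.525 = 2699 → 3897
15–29: 4458 × 0.97 = 4324
30–44: 6693 × 0.952 = 6372
45–59: 5141 × 0.949 = 4879
60–74: 6311 × 0.946 = 5970
End of period: [3897, 4324, 6372, 4879, 5970]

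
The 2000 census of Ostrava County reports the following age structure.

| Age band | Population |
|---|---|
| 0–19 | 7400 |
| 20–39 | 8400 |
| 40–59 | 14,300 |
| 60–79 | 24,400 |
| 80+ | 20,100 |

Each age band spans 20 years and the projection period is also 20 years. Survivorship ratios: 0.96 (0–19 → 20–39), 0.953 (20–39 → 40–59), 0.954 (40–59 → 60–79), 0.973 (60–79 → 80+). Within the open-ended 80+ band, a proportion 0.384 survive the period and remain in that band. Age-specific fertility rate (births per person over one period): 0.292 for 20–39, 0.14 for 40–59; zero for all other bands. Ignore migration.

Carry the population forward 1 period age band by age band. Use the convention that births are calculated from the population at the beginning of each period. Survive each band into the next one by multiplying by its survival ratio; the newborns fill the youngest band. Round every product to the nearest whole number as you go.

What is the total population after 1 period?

Numbering the bands 1..5 from youngest to oldest:
Period 1.
Births: 8400 × 0.292 = 2453 ; 14300 × 0.14 = 2002 → total 4455
Band 2: 7400 × 0.96 = 7104
Band 3: 8400 × 0.953 = 8005
Band 4: 14300 × 0.954 = 13642
Band 5: 24400 × 0.973 + 20100 × 0.384 = 23741 + 7718 = 31459
Giving 4455 / 7104 / 8005 / 13642 / 31459.
Total after period 1: 4455 + 7104 + 8005 + 13642 + 31459 = 64665

64665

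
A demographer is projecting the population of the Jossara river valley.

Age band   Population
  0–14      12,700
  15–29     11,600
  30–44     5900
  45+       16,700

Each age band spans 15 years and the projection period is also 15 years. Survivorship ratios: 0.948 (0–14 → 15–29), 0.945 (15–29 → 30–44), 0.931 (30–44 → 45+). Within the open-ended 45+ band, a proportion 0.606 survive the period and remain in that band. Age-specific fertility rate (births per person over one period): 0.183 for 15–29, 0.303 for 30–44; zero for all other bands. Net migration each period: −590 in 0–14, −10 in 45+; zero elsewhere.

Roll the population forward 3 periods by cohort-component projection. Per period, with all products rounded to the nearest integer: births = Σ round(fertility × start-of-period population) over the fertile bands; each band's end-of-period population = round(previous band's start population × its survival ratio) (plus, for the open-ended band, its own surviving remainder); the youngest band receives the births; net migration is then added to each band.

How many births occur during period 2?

Period 1:
Births: 11600 × 0.183 = 2123, 5900 × 0.303 = 1788 — total 3911
15–29: 12700 × 0.948 = 12040
30–44: 11600 × 0.945 = 10962
45+: 5900 × 0.931 + 16700 × 0.606 = 5493 + 10120 = 15613
Net migration: 0–14 − 590 → 3321; 45+ − 10 → 15603
End of period: [3321, 12040, 10962, 15603]
Period 2:
Births: 12040 × 0.183 = 2203, 10962 × 0.303 = 3321 — total 5524
15–29: 3321 × 0.948 = 3148
30–44: 12040 × 0.945 = 11378
45+: 10962 × 0.931 + 15603 × 0.606 = 10206 + 9455 = 19661
Net migration: 0–14 − 590 → 4934; 45+ − 10 → 19651
End of period: [4934, 3148, 11378, 19651]

5524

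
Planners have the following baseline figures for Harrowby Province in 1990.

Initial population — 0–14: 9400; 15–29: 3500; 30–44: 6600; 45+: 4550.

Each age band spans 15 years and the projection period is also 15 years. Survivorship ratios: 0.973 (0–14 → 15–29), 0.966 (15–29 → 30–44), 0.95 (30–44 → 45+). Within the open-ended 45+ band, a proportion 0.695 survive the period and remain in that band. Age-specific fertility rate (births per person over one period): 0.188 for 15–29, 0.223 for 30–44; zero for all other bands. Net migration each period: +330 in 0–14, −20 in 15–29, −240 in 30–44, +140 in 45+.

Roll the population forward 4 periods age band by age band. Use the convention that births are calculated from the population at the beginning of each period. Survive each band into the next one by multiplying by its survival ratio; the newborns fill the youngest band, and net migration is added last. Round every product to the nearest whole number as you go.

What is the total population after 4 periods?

[period 1]
Births: 3500 * 0.188 = 658 ; 6600 * 0.223 = 1472 ⇒ total 2130
15–29: 9400 * 0.973 = 9146
30–44: 3500 * 0.966 = 3381
45+: 6600 * 0.95 + 4550 * 0.695 = 6270 + 3162 = 9432
Net migration: 0–14 + 330 → 2460; 15–29 − 20 → 9126; 30–44 − 240 → 3141; 45+ + 140 → 9572
Population now: 0–14=2460, 15–29=9126, 30–44=3141, 45+=9572
[period 2]
Births: 9126 * 0.188 = 1716 ; 3141 * 0.223 = 700 ⇒ total 2416
15–29: 2460 * 0.973 = 2394
30–44: 9126 * 0.966 = 8816
45+: 3141 * 0.95 + 9572 * 0.695 = 2984 + 6653 = 9637
Net migration: 0–14 + 330 → 2746; 15–29 − 20 → 2374; 30–44 − 240 → 8576; 45+ + 140 → 9777
Population now: 0–14=2746, 15–29=2374, 30–44=8576, 45+=9777
[period 3]
Births: 2374 * 0.188 = 446 ; 8576 * 0.223 = 1912 ⇒ total 2358
15–29: 2746 * 0.973 = 2672
30–44: 2374 * 0.966 = 2293
45+: 8576 * 0.95 + 9777 * 0.695 = 8147 + 6795 = 14942
Net migration: 0–14 + 330 → 2688; 15–29 − 20 → 2652; 30–44 − 240 → 2053; 45+ + 140 → 15082
Population now: 0–14=2688, 15–29=2652, 30–44=2053, 45+=15082
[period 4]
Births: 2652 * 0.188 = 499 ; 2053 * 0.223 = 458 ⇒ total 957
15–29: 2688 * 0.973 = 2615
30–44: 2652 * 0.966 = 2562
45+: 2053 * 0.95 + 15082 * 0.695 = 1950 + 10482 = 12432
Net migration: 0–14 + 330 → 1287; 15–29 − 20 → 2595; 30–44 − 240 → 2322; 45+ + 140 → 12572
Population now: 0–14=1287, 15–29=2595, 30–44=2322, 45+=12572
Total after period 4: 1287 + 2595 + 2322 + 12572 = 18776

18776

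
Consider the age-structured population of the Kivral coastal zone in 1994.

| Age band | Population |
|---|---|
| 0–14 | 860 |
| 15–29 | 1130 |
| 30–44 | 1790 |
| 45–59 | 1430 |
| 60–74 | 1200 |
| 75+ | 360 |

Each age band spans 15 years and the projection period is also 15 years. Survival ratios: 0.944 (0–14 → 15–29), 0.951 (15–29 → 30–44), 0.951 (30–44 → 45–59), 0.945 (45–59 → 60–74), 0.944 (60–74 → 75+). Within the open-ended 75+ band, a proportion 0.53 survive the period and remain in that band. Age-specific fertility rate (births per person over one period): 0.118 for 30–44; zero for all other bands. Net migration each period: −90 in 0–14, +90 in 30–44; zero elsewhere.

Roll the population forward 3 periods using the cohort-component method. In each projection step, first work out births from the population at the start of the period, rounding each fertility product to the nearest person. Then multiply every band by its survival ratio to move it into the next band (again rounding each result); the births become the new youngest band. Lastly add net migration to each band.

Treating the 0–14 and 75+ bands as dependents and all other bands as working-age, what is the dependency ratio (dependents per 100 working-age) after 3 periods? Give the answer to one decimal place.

122.2

After projecting period 1:
Births: 1790 * 0.118 = 211
15–29: 860 * 0.944 = 812
30–44: 1130 * 0.951 = 1075
45–59: 1790 * 0.951 = 1702
60–74: 1430 * 0.945 = 1351
75+: 1200 * 0.944 + 360 * 0.53 = 1133 + 191 = 1324
Net migration: 0–14 − 90 → 121; 30–44 + 90 → 1165
Population now: 0–14=121, 15–29=812, 30–44=1165, 45–59=1702, 60–74=1351, 75+=1324
After projecting period 2:
Births: 1165 * 0.118 = 137
15–29: 121 * 0.944 = 114
30–44: 812 * 0.951 = 772
45–59: 1165 * 0.951 = 1108
60–74: 1702 * 0.945 = 1608
75+: 1351 * 0.944 + 1324 * 0.53 = 1275 + 702 = 1977
Net migration: 0–14 − 90 → 47; 30–44 + 90 → 862
Population now: 0–14=47, 15–29=114, 30–44=862, 45–59=1108, 60–74=1608, 75+=1977
After projecting period 3:
Births: 862 * 0.118 = 102
15–29: 47 * 0.944 = 44
30–44: 114 * 0.951 = 108
45–59: 862 * 0.951 = 820
60–74: 1108 * 0.945 = 1047
75+: 1608 * 0.944 + 1977 * 0.53 = 1518 + 1048 = 2566
Net migration: 0–14 − 90 → 12; 30–44 + 90 → 198
Population now: 0–14=12, 15–29=44, 30–44=198, 45–59=820, 60–74=1047, 75+=2566
Dependents (band 0–14 + band 75+) = 12 + 2566 = 2578; working-age = 2109; ratio = 2578/2109 × 100 = 122.2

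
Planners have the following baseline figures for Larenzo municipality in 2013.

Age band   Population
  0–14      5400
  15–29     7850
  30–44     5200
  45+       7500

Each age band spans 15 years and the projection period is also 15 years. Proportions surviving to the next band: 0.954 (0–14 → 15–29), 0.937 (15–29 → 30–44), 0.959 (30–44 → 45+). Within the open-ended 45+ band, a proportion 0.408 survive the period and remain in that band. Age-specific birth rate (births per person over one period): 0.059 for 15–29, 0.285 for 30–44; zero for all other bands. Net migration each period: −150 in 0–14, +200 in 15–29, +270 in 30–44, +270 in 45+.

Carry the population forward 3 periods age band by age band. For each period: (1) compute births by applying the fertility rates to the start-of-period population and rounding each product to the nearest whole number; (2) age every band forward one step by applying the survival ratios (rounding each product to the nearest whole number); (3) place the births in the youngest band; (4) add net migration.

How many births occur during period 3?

Let band 1 be 0–14 through band 4 = 45+.
— Period 1 —
Births: 7850 * 0.059 = 463 ; 5200 * 0.285 = 1482 ⇒ total 1945
Band 2: 5400 * 0.954 = 5152
Band 3: 7850 * 0.937 = 7355
Band 4: 5200 * 0.959 + 7500 * 0.408 = 4987 + 3060 = 8047
Net migration: Band 1 − 150 → 1795; Band 2 + 200 → 5352; Band 3 + 270 → 7625; Band 4 + 270 → 8317
End of period: [1795, 5352, 7625, 8317]
— Period 2 —
Births: 5352 * 0.059 = 316 ; 7625 * 0.285 = 2173 ⇒ total 2489
Band 2: 1795 * 0.954 = 1712
Band 3: 5352 * 0.937 = 5015
Band 4: 7625 * 0.959 + 8317 * 0.408 = 7312 + 3393 = 10705
Net migration: Band 1 − 150 → 2339; Band 2 + 200 → 1912; Band 3 + 270 → 5285; Band 4 + 270 → 10975
End of period: [2339, 1912, 5285, 10975]
— Period 3 —
Births: 1912 * 0.059 = 113 ; 5285 * 0.285 = 1506 ⇒ total 1619
Band 2: 2339 * 0.954 = 2231
Band 3: 1912 * 0.937 = 1792
Band 4: 5285 * 0.959 + 10975 * 0.408 = 5068 + 4478 = 9546
Net migration: Band 1 − 150 → 1469; Band 2 + 200 → 2431; Band 3 + 270 → 2062; Band 4 + 270 → 9816
End of period: [1469, 2431, 2062, 9816]

1619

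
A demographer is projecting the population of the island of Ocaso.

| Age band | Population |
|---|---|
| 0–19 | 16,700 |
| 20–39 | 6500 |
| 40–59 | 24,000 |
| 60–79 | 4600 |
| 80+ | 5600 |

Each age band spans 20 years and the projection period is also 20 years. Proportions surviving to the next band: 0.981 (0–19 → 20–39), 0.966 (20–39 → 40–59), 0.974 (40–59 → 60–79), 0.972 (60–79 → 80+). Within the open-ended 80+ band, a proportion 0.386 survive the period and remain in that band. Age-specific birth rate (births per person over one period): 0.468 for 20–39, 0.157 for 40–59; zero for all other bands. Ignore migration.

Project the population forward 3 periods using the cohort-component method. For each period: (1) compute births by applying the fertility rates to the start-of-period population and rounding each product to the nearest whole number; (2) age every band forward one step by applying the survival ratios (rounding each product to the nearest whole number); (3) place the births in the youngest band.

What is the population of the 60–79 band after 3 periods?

15415

After projecting period 1:
Births: 6500 × 0.468 = 3042  |  24000 × 0.157 = 3768 → 6810
20–39: 16700 × 0.981 = 16383
40–59: 6500 × 0.966 = 6279
60–79: 24000 × 0.974 = 23376
80+: 4600 × 0.972 + 5600 × 0.386 = 4471 + 2162 = 6633
Giving 6810 / 16383 / 6279 / 23376 / 6633.
After projecting period 2:
Births: 16383 × 0.468 = 7667  |  6279 × 0.157 = 986 → 8653
20–39: 6810 × 0.981 = 6681
40–59: 16383 × 0.966 = 15826
60–79: 6279 × 0.974 = 6116
80+: 23376 × 0.972 + 6633 × 0.386 = 22721 + 2560 = 25281
Giving 8653 / 6681 / 15826 / 6116 / 25281.
After projecting period 3:
Births: 6681 × 0.468 = 3127  |  15826 × 0.157 = 2485 → 5612
20–39: 8653 × 0.981 = 8489
40–59: 6681 × 0.966 = 6454
60–79: 15826 × 0.974 = 15415
80+: 6116 × 0.972 + 25281 × 0.386 = 5945 + 9758 = 15703
Giving 5612 / 8489 / 6454 / 15415 / 15703.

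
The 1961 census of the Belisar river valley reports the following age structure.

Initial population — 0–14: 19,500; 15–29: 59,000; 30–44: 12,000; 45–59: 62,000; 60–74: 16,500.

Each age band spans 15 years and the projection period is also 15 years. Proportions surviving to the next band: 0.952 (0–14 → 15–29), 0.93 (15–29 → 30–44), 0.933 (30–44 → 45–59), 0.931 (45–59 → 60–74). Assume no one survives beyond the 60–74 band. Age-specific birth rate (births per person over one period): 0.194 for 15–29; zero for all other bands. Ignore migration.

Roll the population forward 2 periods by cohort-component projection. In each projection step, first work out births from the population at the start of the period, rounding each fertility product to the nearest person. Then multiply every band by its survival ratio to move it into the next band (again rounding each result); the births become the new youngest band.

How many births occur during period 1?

Numbering the bands 1..5 from youngest to oldest:
[period 1]
Births: 59000 * 0.194 = 11446
Band 2: 19500 * 0.952 = 18564
Band 3: 59000 * 0.93 = 54870
Band 4: 12000 * 0.933 = 11196
Band 5: 62000 * 0.931 = 57722
Giving 11446 / 18564 / 54870 / 11196 / 57722.

11446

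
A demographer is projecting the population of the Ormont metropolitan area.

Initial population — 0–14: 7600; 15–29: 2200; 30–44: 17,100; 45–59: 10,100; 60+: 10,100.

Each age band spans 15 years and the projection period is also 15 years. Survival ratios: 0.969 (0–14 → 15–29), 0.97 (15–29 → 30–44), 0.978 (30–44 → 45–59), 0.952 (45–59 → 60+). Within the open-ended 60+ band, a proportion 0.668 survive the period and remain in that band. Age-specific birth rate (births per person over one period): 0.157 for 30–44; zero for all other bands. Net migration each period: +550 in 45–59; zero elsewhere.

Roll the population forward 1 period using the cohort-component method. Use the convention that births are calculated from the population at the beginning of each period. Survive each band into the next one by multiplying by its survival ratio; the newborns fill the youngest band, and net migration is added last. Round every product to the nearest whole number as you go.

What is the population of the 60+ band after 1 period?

16362

After projecting period 1:
Births: 17100 × 0.157 = 2685
15–29: 7600 × 0.969 = 7364
30–44: 2200 × 0.97 = 2134
45–59: 17100 × 0.978 = 16724
60+: 10100 × 0.952 + 10100 × 0.668 = 9615 + 6747 = 16362
Net migration: 45–59 + 550 → 17274
End of period: [2685, 7364, 2134, 17274, 16362]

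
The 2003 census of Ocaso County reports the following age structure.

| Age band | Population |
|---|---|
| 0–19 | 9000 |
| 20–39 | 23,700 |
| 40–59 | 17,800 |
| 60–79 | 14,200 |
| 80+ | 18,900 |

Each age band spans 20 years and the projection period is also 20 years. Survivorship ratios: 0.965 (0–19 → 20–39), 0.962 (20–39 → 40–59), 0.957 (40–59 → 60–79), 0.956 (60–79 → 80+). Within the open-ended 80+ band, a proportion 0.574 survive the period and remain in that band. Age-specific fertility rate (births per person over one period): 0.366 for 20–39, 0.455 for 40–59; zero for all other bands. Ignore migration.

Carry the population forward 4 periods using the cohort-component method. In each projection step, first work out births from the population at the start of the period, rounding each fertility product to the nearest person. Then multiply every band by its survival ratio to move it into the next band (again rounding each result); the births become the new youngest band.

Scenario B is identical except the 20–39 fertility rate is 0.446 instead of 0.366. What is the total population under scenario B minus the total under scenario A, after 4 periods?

(Bands numbered youngest = 1 to oldest = 5.)
Period 1.
Births: 23700 * 0.366 = 8674, 17800 * 0.455 = 8099 → 16773
Band 2: 9000 * 0.965 = 8685
Band 3: 23700 * 0.962 = 22799
Band 4: 17800 * 0.957 = 17035
Band 5: 14200 * 0.956 + 18900 * 0.574 = 13575 + 10849 = 24424
Giving 16773 / 8685 / 22799 / 17035 / 24424.
Period 2.
Births: 8685 * 0.366 = 3179, 22799 * 0.455 = 10374 → 13553
Band 2: 16773 * 0.965 = 16186
Band 3: 8685 * 0.962 = 8355
Band 4: 22799 * 0.957 = 21819
Band 5: 17035 * 0.956 + 24424 * 0.574 = 16285 + 14019 = 30304
Giving 13553 / 16186 / 8355 / 21819 / 30304.
Period 3.
Births: 16186 * 0.366 = 5924, 8355 * 0.455 = 3802 → 9726
Band 2: 13553 * 0.965 = 13079
Band 3: 16186 * 0.962 = 15571
Band 4: 8355 * 0.957 = 7996
Band 5: 21819 * 0.956 + 30304 * 0.574 = 20859 + 17394 = 38253
Giving 9726 / 13079 / 15571 / 7996 / 38253.
Period 4.
Births: 13079 * 0.366 = 4787, 15571 * 0.455 = 7085 → 11872
Band 2: 9726 * 0.965 = 9386
Band 3: 13079 * 0.962 = 12582
Band 4: 15571 * 0.957 = 14901
Band 5: 7996 * 0.956 + 38253 * 0.574 = 7644 + 21957 = 29601
Giving 11872 / 9386 / 12582 / 14901 / 29601.
Scenario A total after 4 periods: 78342
Scenario B projection —
Period 1.
Births: 23700 * 0.446 = 10570, 17800 * 0.455 = 8099 → 18669
Band 2: 9000 * 0.965 = 8685
Band 3: 23700 * 0.962 = 22799
Band 4: 17800 * 0.957 = 17035
Band 5: 14200 * 0.956 + 18900 * 0.574 = 13575 + 10849 = 24424
Giving 18669 / 8685 / 22799 / 17035 / 24424.
Period 2.
Births: 8685 * 0.446 = 3874, 22799 * 0.455 = 10374 → 14248
Band 2: 18669 * 0.965 = 18016
Band 3: 8685 * 0.962 = 8355
Band 4: 22799 * 0.957 = 21819
Band 5: 17035 * 0.956 + 24424 * 0.574 = 16285 + 14019 = 30304
Giving 14248 / 18016 / 8355 / 21819 / 30304.
Period 3.
Births: 18016 * 0.446 = 8035, 8355 * 0.455 = 3802 → 11837
Band 2: 14248 * 0.965 = 13749
Band 3: 18016 * 0.962 = 17331
Band 4: 8355 * 0.957 = 7996
Band 5: 21819 * 0.956 + 30304 * 0.574 = 20859 + 17394 = 38253
Giving 11837 / 13749 / 17331 / 7996 / 38253.
Period 4.
Births: 13749 * 0.446 = 6132, 17331 * 0.455 = 7886 → 14018
Band 2: 11837 * 0.965 = 11423
Band 3: 13749 * 0.962 = 13227
Band 4: 17331 * 0.957 = 16586
Band 5: 7996 * 0.956 + 38253 * 0.574 = 7644 + 21957 = 29601
Giving 14018 / 11423 / 13227 / 16586 / 29601.
Scenario B total after 4 periods: 84855
Difference B − A = 84855 − 78342 = 6513

6513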